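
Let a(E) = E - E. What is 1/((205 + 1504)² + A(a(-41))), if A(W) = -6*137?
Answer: 1/2919859 ≈ 3.4248e-7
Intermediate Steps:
a(E) = 0
A(W) = -822
1/((205 + 1504)² + A(a(-41))) = 1/((205 + 1504)² - 822) = 1/(1709² - 822) = 1/(2920681 - 822) = 1/2919859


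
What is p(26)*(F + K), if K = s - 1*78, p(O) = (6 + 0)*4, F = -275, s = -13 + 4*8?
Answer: -8016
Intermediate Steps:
s = 19 (s = -13 + 32 = 19)
p(O) = 24 (p(O) = 6*4 = 24)
K = -59 (K = 19 - 1*78 = 19 - 78 = -59)
p(26)*(F + K) = 24*(-275 - 59) = 24*(-334) = -8016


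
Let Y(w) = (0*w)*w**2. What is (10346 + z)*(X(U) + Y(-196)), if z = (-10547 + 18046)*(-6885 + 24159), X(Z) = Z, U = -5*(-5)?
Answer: 3238701800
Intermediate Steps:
Y(w) = 0 (Y(w) = 0*w**2 = 0)
U = 25
z = 129537726 (z = 7499*17274 = 129537726)
(10346 + z)*(X(U) + Y(-196)) = (10346 + 129537726)*(25 + 0) = 129548072*25 = 3238701800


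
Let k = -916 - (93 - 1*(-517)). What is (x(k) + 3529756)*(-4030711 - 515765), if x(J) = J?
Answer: -16041013017480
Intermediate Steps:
k = -1526 (k = -916 - (93 + 517) = -916 - 1*610 = -916 - 610 = -1526)
(x(k) + 3529756)*(-4030711 - 515765) = (-1526 + 3529756)*(-4030711 - 515765) = 3528230*(-4546476) = -16041013017480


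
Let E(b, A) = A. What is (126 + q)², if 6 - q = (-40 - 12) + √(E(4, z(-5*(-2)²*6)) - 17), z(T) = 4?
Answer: (184 - I*√13)² ≈ 33843.0 - 1326.8*I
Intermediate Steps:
q = 58 - I*√13 (q = 6 - ((-40 - 12) + √(4 - 17)) = 6 - (-52 + √(-13)) = 6 - (-52 + I*√13) = 6 + (52 - I*√13) = 58 - I*√13 ≈ 58.0 - 3.6056*I)
(126 + q)² = (126 + (58 - I*√13))² = (184 - I*√13)²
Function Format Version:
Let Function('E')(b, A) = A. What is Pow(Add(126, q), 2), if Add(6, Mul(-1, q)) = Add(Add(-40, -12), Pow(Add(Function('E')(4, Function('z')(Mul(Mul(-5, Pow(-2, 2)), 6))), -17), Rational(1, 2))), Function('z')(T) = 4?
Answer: Pow(Add(184, Mul(-1, I, Pow(13, Rational(1, 2)))), 2) ≈ Add(33843., Mul(-1326.8, I))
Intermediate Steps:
q = Add(58, Mul(-1, I, Pow(13, Rational(1, 2)))) (q = Add(6, Mul(-1, Add(Add(-40, -12), Pow(Add(4, -17), Rational(1, 2))))) = Add(6, Mul(-1, Add(-52, Pow(-13, Rational(1, 2))))) = Add(6, Mul(-1, Add(-52, Mul(I, Pow(13, Rational(1, 2)))))) = Add(6, Add(52, Mul(-1, I, Pow(13, Rational(1, 2))))) = Add(58, Mul(-1, I, Pow(13, Rational(1, 2)))) ≈ Add(58.000, Mul(-3.6056, I)))
Pow(Add(126, q), 2) = Pow(Add(126, Add(58, Mul(-1, I, Pow(13, Rational(1, 2))))), 2) = Pow(Add(184, Mul(-1, I, Pow(13, Rational(1, 2)))), 2)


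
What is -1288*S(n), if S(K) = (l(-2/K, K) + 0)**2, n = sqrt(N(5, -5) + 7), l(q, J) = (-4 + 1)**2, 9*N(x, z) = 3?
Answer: -104328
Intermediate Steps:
N(x, z) = 1/3 (N(x, z) = (1/9)*3 = 1/3)
l(q, J) = 9 (l(q, J) = (-3)**2 = 9)
n = sqrt(66)/3 (n = sqrt(1/3 + 7) = sqrt(22/3) = sqrt(66)/3 ≈ 2.7080)
S(K) = 81 (S(K) = (9 + 0)**2 = 9**2 = 81)
-1288*S(n) = -1288*81 = -104328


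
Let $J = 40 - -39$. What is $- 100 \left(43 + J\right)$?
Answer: $-12200$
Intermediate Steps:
$J = 79$ ($J = 40 + 39 = 79$)
$- 100 \left(43 + J\right) = - 100 \left(43 + 79\right) = \left(-100\right) 122 = -12200$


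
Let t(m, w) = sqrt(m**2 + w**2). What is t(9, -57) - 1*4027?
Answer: -4027 + 3*sqrt(370) ≈ -3969.3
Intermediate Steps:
t(9, -57) - 1*4027 = sqrt(9**2 + (-57)**2) - 1*4027 = sqrt(81 + 3249) - 4027 = sqrt(3330) - 4027 = 3*sqrt(370) - 4027 = -4027 + 3*sqrt(370)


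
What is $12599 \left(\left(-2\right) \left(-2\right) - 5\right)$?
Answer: $-12599$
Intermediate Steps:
$12599 \left(\left(-2\right) \left(-2\right) - 5\right) = 12599 \left(4 - 5\right) = 12599 \left(-1\right) = -12599$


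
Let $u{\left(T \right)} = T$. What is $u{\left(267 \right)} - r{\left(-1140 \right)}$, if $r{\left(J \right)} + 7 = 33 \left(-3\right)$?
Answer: $373$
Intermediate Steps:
$r{\left(J \right)} = -106$ ($r{\left(J \right)} = -7 + 33 \left(-3\right) = -7 - 99 = -106$)
$u{\left(267 \right)} - r{\left(-1140 \right)} = 267 - -106 = 267 + 106 = 373$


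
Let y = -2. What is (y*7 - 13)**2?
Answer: 729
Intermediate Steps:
(y*7 - 13)**2 = (-2*7 - 13)**2 = (-14 - 13)**2 = (-27)**2 = 729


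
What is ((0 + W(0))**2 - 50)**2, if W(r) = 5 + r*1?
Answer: 625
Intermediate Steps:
W(r) = 5 + r
((0 + W(0))**2 - 50)**2 = ((0 + (5 + 0))**2 - 50)**2 = ((0 + 5)**2 - 50)**2 = (5**2 - 50)**2 = (25 - 50)**2 = (-25)**2 = 625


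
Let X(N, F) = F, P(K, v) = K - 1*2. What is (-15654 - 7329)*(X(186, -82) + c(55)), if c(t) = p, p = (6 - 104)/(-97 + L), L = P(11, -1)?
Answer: 81796497/44 ≈ 1.8590e+6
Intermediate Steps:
P(K, v) = -2 + K (P(K, v) = K - 2 = -2 + K)
L = 9 (L = -2 + 11 = 9)
p = 49/44 (p = (6 - 104)/(-97 + 9) = -98/(-88) = -98*(-1/88) = 49/44 ≈ 1.1136)
c(t) = 49/44
(-15654 - 7329)*(X(186, -82) + c(55)) = (-15654 - 7329)*(-82 + 49/44) = -22983*(-3559/44) = 81796497/44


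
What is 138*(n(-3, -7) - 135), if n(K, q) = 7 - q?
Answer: -16698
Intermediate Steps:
138*(n(-3, -7) - 135) = 138*((7 - 1*(-7)) - 135) = 138*((7 + 7) - 135) = 138*(14 - 135) = 138*(-121) = -16698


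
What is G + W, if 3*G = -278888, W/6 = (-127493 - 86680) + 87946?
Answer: -2550974/3 ≈ -8.5033e+5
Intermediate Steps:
W = -757362 (W = 6*((-127493 - 86680) + 87946) = 6*(-214173 + 87946) = 6*(-126227) = -757362)
G = -278888/3 (G = (⅓)*(-278888) = -278888/3 ≈ -92963.)
G + W = -278888/3 - 757362 = -2550974/3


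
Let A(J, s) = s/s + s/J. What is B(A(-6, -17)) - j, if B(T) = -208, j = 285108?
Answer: -285316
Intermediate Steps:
A(J, s) = 1 + s/J
B(A(-6, -17)) - j = -208 - 1*285108 = -208 - 285108 = -285316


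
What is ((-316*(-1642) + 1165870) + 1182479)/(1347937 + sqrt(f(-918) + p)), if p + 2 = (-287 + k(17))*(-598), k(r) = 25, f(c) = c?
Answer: 3864833273077/1816934000213 - 5734442*sqrt(38939)/1816934000213 ≈ 2.1265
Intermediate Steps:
p = 156674 (p = -2 + (-287 + 25)*(-598) = -2 - 262*(-598) = -2 + 156676 = 156674)
((-316*(-1642) + 1165870) + 1182479)/(1347937 + sqrt(f(-918) + p)) = ((-316*(-1642) + 1165870) + 1182479)/(1347937 + sqrt(-918 + 156674)) = ((518872 + 1165870) + 1182479)/(1347937 + sqrt(155756)) = (1684742 + 1182479)/(1347937 + 2*sqrt(38939)) = 2867221/(1347937 + 2*sqrt(38939))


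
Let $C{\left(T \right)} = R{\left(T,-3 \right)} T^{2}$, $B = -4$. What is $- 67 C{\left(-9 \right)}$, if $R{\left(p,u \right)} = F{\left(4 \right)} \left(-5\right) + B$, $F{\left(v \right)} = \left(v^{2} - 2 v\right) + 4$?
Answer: $347328$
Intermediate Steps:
$F{\left(v \right)} = 4 + v^{2} - 2 v$
$R{\left(p,u \right)} = -64$ ($R{\left(p,u \right)} = \left(4 + 4^{2} - 8\right) \left(-5\right) - 4 = \left(4 + 16 - 8\right) \left(-5\right) - 4 = 12 \left(-5\right) - 4 = -60 - 4 = -64$)
$C{\left(T \right)} = - 64 T^{2}$
$- 67 C{\left(-9 \right)} = - 67 \left(- 64 \left(-9\right)^{2}\right) = - 67 \left(\left(-64\right) 81\right) = \left(-67\right) \left(-5184\right) = 347328$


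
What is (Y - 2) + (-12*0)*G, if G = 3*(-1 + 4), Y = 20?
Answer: 18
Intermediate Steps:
G = 9 (G = 3*3 = 9)
(Y - 2) + (-12*0)*G = (20 - 2) - 12*0*9 = 18 + 0*9 = 18 + 0 = 18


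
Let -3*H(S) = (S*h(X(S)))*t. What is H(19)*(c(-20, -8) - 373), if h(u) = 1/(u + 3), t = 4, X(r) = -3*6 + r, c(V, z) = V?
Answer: 2489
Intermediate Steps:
X(r) = -18 + r
h(u) = 1/(3 + u)
H(S) = -4*S/(3*(-15 + S)) (H(S) = -S/(3 + (-18 + S))*4/3 = -S/(-15 + S)*4/3 = -4*S/(3*(-15 + S)))
H(19)*(c(-20, -8) - 373) = (-4*19/(-45 + 3*19))*(-20 - 373) = -4*19/(-45 + 57)*(-393) = -4*19/12*(-393) = -4*19*1/12*(-393) = -19/3*(-393) = 2489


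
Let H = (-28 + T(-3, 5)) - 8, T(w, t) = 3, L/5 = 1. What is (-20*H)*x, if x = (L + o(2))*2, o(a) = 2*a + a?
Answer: 14520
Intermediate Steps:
L = 5 (L = 5*1 = 5)
H = -33 (H = (-28 + 3) - 8 = -25 - 8 = -33)
o(a) = 3*a
x = 22 (x = (5 + 3*2)*2 = (5 + 6)*2 = 11*2 = 22)
(-20*H)*x = -20*(-33)*22 = 660*22 = 14520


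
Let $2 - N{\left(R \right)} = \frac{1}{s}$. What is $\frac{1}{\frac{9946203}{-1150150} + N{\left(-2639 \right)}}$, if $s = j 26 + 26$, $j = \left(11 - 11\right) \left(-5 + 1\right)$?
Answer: $- \frac{7475975}{49985907} \approx -0.14956$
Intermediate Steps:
$j = 0$ ($j = 0 \left(-4\right) = 0$)
$s = 26$ ($s = 0 \cdot 26 + 26 = 0 + 26 = 26$)
$N{\left(R \right)} = \frac{51}{26}$ ($N{\left(R \right)} = 2 - \frac{1}{26} = \frac{51}{26}$)
$\frac{1}{\frac{9946203}{-1150150} + N{\left(-2639 \right)}} = \frac{1}{\frac{9946203}{-1150150} + \frac{51}{26}} = \frac{1}{9946203 \left(- \frac{1}{1150150}\right) + \frac{51}{26}} = \frac{1}{- \frac{9946203}{1150150} + \frac{51}{26}} = \frac{1}{- \frac{49985907}{7475975}} = - \frac{7475975}{49985907}$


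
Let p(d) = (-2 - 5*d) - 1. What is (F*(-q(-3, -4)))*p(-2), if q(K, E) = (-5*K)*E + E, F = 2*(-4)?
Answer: -3584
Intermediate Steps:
p(d) = -3 - 5*d
F = -8
q(K, E) = E - 5*E*K (q(K, E) = -5*E*K + E = E - 5*E*K)
(F*(-q(-3, -4)))*p(-2) = (-(-8)*(-4*(1 - 5*(-3))))*(-3 - 5*(-2)) = (-(-8)*(-4*(1 + 15)))*(-3 + 10) = -(-8)*(-4*16)*7 = -(-8)*(-64)*7 = -8*64*7 = -512*7 = -3584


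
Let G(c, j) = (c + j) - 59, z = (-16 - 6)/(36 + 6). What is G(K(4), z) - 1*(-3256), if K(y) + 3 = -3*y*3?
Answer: 66307/21 ≈ 3157.5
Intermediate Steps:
K(y) = -3 - 9*y (K(y) = -3 - 3*y*3 = -3 - 9*y)
z = -11/21 (z = -22/42 = -22*1/42 = -11/21 ≈ -0.52381)
G(c, j) = -59 + c + j
G(K(4), z) - 1*(-3256) = (-59 + (-3 - 9*4) - 11/21) - 1*(-3256) = (-59 + (-3 - 36) - 11/21) + 3256 = (-59 - 39 - 11/21) + 3256 = -2069/21 + 3256 = 66307/21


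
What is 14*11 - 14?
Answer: 140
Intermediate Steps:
14*11 - 14 = 154 - 14 = 140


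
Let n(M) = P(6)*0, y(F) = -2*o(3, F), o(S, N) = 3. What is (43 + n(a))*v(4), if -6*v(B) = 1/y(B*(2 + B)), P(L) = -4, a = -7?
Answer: 43/36 ≈ 1.1944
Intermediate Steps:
y(F) = -6 (y(F) = -2*3 = -6)
n(M) = 0 (n(M) = -4*0 = 0)
v(B) = 1/36 (v(B) = -1/6/(-6) = -1/6*(-1/6) = 1/36)
(43 + n(a))*v(4) = (43 + 0)*(1/36) = 43*(1/36) = 43/36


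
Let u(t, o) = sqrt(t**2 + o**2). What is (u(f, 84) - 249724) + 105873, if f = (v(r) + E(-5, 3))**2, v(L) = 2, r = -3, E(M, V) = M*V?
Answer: -143851 + sqrt(35617) ≈ -1.4366e+5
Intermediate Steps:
f = 169 (f = (2 - 5*3)**2 = (2 - 15)**2 = (-13)**2 = 169)
u(t, o) = sqrt(o**2 + t**2)
(u(f, 84) - 249724) + 105873 = (sqrt(84**2 + 169**2) - 249724) + 105873 = (sqrt(7056 + 28561) - 249724) + 105873 = (sqrt(35617) - 249724) + 105873 = (-249724 + sqrt(35617)) + 105873 = -143851 + sqrt(35617)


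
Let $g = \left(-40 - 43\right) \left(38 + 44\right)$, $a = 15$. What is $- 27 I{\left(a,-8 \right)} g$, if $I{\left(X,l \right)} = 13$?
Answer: $2388906$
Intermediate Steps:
$g = -6806$ ($g = \left(-83\right) 82 = -6806$)
$- 27 I{\left(a,-8 \right)} g = \left(-27\right) 13 \left(-6806\right) = \left(-351\right) \left(-6806\right) = 2388906$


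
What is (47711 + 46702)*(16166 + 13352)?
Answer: 2786882934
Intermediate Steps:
(47711 + 46702)*(16166 + 13352) = 94413*29518 = 2786882934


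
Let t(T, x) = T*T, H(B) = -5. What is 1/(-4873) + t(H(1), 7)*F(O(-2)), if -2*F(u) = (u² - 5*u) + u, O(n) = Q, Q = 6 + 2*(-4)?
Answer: -730951/4873 ≈ -150.00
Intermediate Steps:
t(T, x) = T²
Q = -2 (Q = 6 - 8 = -2)
O(n) = -2
F(u) = 2*u - u²/2 (F(u) = -((u² - 5*u) + u)/2 = -(u² - 4*u)/2 = 2*u - u²/2)
1/(-4873) + t(H(1), 7)*F(O(-2)) = 1/(-4873) + (-5)²*((½)*(-2)*(4 - 1*(-2))) = -1/4873 + 25*((½)*(-2)*(4 + 2)) = -1/4873 + 25*((½)*(-2)*6) = -1/4873 + 25*(-6) = -1/4873 - 150 = -730951/4873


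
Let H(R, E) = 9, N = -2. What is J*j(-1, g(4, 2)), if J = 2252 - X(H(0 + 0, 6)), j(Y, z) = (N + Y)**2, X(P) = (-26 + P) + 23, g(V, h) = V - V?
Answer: 20214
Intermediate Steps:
g(V, h) = 0
X(P) = -3 + P
j(Y, z) = (-2 + Y)**2
J = 2246 (J = 2252 - (-3 + 9) = 2252 - 1*6 = 2252 - 6 = 2246)
J*j(-1, g(4, 2)) = 2246*(-2 - 1)**2 = 2246*(-3)**2 = 2246*9 = 20214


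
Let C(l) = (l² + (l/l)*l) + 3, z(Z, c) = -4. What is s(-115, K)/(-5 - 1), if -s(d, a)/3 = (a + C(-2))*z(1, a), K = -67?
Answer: 124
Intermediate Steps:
C(l) = 3 + l + l² (C(l) = (l² + 1*l) + 3 = (l² + l) + 3 = (l + l²) + 3 = 3 + l + l²)
s(d, a) = 60 + 12*a (s(d, a) = -3*(a + (3 - 2 + (-2)²))*(-4) = -3*(a + (3 - 2 + 4))*(-4) = -3*(a + 5)*(-4) = -3*(5 + a)*(-4) = -3*(-20 - 4*a) = 60 + 12*a)
s(-115, K)/(-5 - 1) = (60 + 12*(-67))/(-5 - 1) = (60 - 804)/(-6) = -⅙*(-744) = 124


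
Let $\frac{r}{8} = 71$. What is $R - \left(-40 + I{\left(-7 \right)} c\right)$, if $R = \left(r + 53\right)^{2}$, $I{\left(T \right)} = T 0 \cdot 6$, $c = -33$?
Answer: $385681$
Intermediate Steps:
$I{\left(T \right)} = 0$ ($I{\left(T \right)} = 0 \cdot 6 = 0$)
$r = 568$ ($r = 8 \cdot 71 = 568$)
$R = 385641$ ($R = \left(568 + 53\right)^{2} = 621^{2} = 385641$)
$R - \left(-40 + I{\left(-7 \right)} c\right) = 385641 - \left(-40 + 0 \left(-33\right)\right) = 385641 - \left(-40 + 0\right) = 385641 - -40 = 385641 + 40 = 385681$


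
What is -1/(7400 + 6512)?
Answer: -1/13912 ≈ -7.1880e-5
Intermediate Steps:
-1/(7400 + 6512) = -1/13912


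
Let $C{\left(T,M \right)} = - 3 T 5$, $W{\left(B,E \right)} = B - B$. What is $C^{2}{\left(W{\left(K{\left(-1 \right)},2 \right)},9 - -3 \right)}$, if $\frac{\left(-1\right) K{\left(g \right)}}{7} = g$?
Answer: $0$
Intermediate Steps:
$K{\left(g \right)} = - 7 g$
$W{\left(B,E \right)} = 0$
$C{\left(T,M \right)} = - 15 T$
$C^{2}{\left(W{\left(K{\left(-1 \right)},2 \right)},9 - -3 \right)} = \left(\left(-15\right) 0\right)^{2} = 0^{2} = 0$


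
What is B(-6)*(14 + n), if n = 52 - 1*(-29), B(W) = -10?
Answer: -950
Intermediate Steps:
n = 81 (n = 52 + 29 = 81)
B(-6)*(14 + n) = -10*(14 + 81) = -10*95 = -950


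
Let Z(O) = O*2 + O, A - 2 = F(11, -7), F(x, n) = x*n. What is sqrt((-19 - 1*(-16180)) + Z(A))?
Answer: 8*sqrt(249) ≈ 126.24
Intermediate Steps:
F(x, n) = n*x
A = -75 (A = 2 - 7*11 = 2 - 77 = -75)
Z(O) = 3*O (Z(O) = 2*O + O = 3*O)
sqrt((-19 - 1*(-16180)) + Z(A)) = sqrt((-19 - 1*(-16180)) + 3*(-75)) = sqrt((-19 + 16180) - 225) = sqrt(16161 - 225) = sqrt(15936) = 8*sqrt(249)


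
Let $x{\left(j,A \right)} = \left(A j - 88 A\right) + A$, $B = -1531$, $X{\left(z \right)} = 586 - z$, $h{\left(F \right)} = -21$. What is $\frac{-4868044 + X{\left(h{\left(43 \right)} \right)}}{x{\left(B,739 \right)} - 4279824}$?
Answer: $\frac{4867437}{5475526} \approx 0.88894$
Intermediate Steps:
$x{\left(j,A \right)} = - 87 A + A j$ ($x{\left(j,A \right)} = \left(- 88 A + A j\right) + A = - 87 A + A j$)
$\frac{-4868044 + X{\left(h{\left(43 \right)} \right)}}{x{\left(B,739 \right)} - 4279824} = \frac{-4868044 + \left(586 - -21\right)}{739 \left(-87 - 1531\right) - 4279824} = \frac{-4868044 + \left(586 + 21\right)}{739 \left(-1618\right) - 4279824} = \frac{-4868044 + 607}{-1195702 - 4279824} = - \frac{4867437}{-5475526} = \left(-4867437\right) \left(- \frac{1}{5475526}\right) = \frac{4867437}{5475526}$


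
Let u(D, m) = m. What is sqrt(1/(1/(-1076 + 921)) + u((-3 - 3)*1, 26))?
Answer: I*sqrt(129) ≈ 11.358*I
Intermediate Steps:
sqrt(1/(1/(-1076 + 921)) + u((-3 - 3)*1, 26)) = sqrt(1/(1/(-1076 + 921)) + 26) = sqrt(1/(1/(-155)) + 26) = sqrt(1/(-1/155) + 26) = sqrt(-155 + 26) = sqrt(-129) = I*sqrt(129)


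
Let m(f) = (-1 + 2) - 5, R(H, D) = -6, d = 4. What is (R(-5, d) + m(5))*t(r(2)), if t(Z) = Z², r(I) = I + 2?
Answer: -160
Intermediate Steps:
r(I) = 2 + I
m(f) = -4 (m(f) = 1 - 5 = -4)
(R(-5, d) + m(5))*t(r(2)) = (-6 - 4)*(2 + 2)² = -10*4² = -10*16 = -160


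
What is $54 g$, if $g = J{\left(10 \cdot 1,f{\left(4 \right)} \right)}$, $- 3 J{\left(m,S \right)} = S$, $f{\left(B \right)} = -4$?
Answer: $72$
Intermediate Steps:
$J{\left(m,S \right)} = - \frac{S}{3}$
$g = \frac{4}{3}$ ($g = \left(- \frac{1}{3}\right) \left(-4\right) = \frac{4}{3} \approx 1.3333$)
$54 g = 54 \cdot \frac{4}{3} = 72$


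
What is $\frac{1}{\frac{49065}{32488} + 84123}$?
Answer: $\frac{32488}{2733037089} \approx 1.1887 \cdot 10^{-5}$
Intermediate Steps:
$\frac{1}{\frac{49065}{32488} + 84123} = \frac{1}{\frac{2733037089}{32488}} = \frac{32488}{2733037089}$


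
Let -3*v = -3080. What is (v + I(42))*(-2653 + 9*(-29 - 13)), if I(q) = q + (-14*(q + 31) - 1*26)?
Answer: -187922/3 ≈ -62641.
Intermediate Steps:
v = 3080/3 (v = -⅓*(-3080) = 3080/3 ≈ 1026.7)
I(q) = -460 - 13*q (I(q) = q + (-14*(31 + q) - 26) = q + ((-434 - 14*q) - 26) = q + (-460 - 14*q) = -460 - 13*q)
(v + I(42))*(-2653 + 9*(-29 - 13)) = (3080/3 + (-460 - 13*42))*(-2653 + 9*(-29 - 13)) = (3080/3 + (-460 - 546))*(-2653 + 9*(-42)) = (3080/3 - 1006)*(-2653 - 378) = (62/3)*(-3031) = -187922/3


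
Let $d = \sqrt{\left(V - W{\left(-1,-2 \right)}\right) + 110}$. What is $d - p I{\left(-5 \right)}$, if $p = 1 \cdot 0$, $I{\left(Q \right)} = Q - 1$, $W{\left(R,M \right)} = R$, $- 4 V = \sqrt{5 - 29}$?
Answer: $\frac{\sqrt{444 - 2 i \sqrt{6}}}{2} \approx 10.536 - 0.058123 i$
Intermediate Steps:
$V = - \frac{i \sqrt{6}}{2}$ ($V = - \frac{\sqrt{5 - 29}}{4} = - \frac{\sqrt{-24}}{4} = - \frac{2 i \sqrt{6}}{4} = - \frac{i \sqrt{6}}{2} \approx - 1.2247 i$)
$I{\left(Q \right)} = -1 + Q$
$p = 0$
$d = \sqrt{111 - \frac{i \sqrt{6}}{2}}$ ($d = \sqrt{\left(- \frac{i \sqrt{6}}{2} - -1\right) + 110} = \sqrt{\left(- \frac{i \sqrt{6}}{2} + 1\right) + 110} = \sqrt{\left(1 - \frac{i \sqrt{6}}{2}\right) + 110} = \sqrt{111 - \frac{i \sqrt{6}}{2}} \approx 10.536 - 0.05812 i$)
$d - p I{\left(-5 \right)} = \frac{\sqrt{444 - 2 i \sqrt{6}}}{2} - 0 \left(-1 - 5\right) = \frac{\sqrt{444 - 2 i \sqrt{6}}}{2} - 0 \left(-6\right) = \frac{\sqrt{444 - 2 i \sqrt{6}}}{2} - 0 = \frac{\sqrt{444 - 2 i \sqrt{6}}}{2} + 0 = \frac{\sqrt{444 - 2 i \sqrt{6}}}{2}$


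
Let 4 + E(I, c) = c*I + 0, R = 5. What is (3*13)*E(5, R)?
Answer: 819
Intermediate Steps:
E(I, c) = -4 + I*c (E(I, c) = -4 + (c*I + 0) = -4 + (I*c + 0) = -4 + I*c)
(3*13)*E(5, R) = (3*13)*(-4 + 5*5) = 39*(-4 + 25) = 39*21 = 819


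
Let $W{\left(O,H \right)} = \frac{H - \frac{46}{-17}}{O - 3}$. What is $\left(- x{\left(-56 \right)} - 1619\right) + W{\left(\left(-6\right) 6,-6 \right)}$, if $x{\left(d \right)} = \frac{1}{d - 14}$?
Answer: $- \frac{75133207}{46410} \approx -1618.9$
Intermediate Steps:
$W{\left(O,H \right)} = \frac{\frac{46}{17} + H}{-3 + O}$ ($W{\left(O,H \right)} = \frac{H - - \frac{46}{17}}{-3 + O} = \frac{H + \frac{46}{17}}{-3 + O} = \frac{\frac{46}{17} + H}{-3 + O}$)
$x{\left(d \right)} = \frac{1}{-14 + d}$
$\left(- x{\left(-56 \right)} - 1619\right) + W{\left(\left(-6\right) 6,-6 \right)} = \left(- \frac{1}{-14 - 56} - 1619\right) + \frac{\frac{46}{17} - 6}{-3 - 36} = \left(- \frac{1}{-70} - 1619\right) + \frac{1}{-3 - 36} \left(- \frac{56}{17}\right) = \left(\left(-1\right) \left(- \frac{1}{70}\right) - 1619\right) + \frac{1}{-39} \left(- \frac{56}{17}\right) = \left(\frac{1}{70} - 1619\right) - - \frac{56}{663} = - \frac{113329}{70} + \frac{56}{663} = - \frac{75133207}{46410}$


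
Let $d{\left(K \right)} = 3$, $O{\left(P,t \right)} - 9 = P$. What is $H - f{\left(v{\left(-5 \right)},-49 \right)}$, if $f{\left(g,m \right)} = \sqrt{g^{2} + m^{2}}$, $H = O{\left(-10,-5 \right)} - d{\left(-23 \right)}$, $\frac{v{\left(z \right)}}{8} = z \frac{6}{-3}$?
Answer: $-4 - \sqrt{8801} \approx -97.814$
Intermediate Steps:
$O{\left(P,t \right)} = 9 + P$
$v{\left(z \right)} = - 16 z$ ($v{\left(z \right)} = 8 z \frac{6}{-3} = 8 z 6 \left(- \frac{1}{3}\right) = 8 z \left(-2\right) = 8 \left(- 2 z\right) = - 16 z$)
$H = -4$ ($H = \left(9 - 10\right) - 3 = -1 - 3 = -4$)
$H - f{\left(v{\left(-5 \right)},-49 \right)} = -4 - \sqrt{\left(\left(-16\right) \left(-5\right)\right)^{2} + \left(-49\right)^{2}} = -4 - \sqrt{80^{2} + 2401} = -4 - \sqrt{6400 + 2401} = -4 - \sqrt{8801}$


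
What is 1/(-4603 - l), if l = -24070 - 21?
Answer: 1/19488 ≈ 5.1314e-5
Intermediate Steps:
l = -24091
1/(-4603 - l) = 1/(-4603 - 1*(-24091)) = 1/(-4603 + 24091) = 1/19488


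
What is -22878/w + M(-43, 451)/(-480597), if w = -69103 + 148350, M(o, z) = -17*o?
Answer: -11053027723/38085870459 ≈ -0.29021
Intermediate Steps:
w = 79247
-22878/w + M(-43, 451)/(-480597) = -22878/79247 - 17*(-43)/(-480597) = -22878*1/79247 + 731*(-1/480597) = -22878/79247 - 731/480597 = -11053027723/38085870459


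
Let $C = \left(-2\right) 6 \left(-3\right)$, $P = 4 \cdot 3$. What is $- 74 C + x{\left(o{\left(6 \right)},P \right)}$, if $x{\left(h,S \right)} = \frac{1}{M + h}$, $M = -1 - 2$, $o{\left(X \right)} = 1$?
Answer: $- \frac{5329}{2} \approx -2664.5$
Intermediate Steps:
$M = -3$ ($M = -1 - 2 = -3$)
$P = 12$
$x{\left(h,S \right)} = \frac{1}{-3 + h}$
$C = 36$ ($C = \left(-12\right) \left(-3\right) = 36$)
$- 74 C + x{\left(o{\left(6 \right)},P \right)} = \left(-74\right) 36 + \frac{1}{-3 + 1} = -2664 + \frac{1}{-2} = -2664 - \frac{1}{2} = - \frac{5329}{2}$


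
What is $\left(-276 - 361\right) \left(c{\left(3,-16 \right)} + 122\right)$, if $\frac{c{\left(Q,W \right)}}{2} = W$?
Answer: $-57330$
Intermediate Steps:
$c{\left(Q,W \right)} = 2 W$
$\left(-276 - 361\right) \left(c{\left(3,-16 \right)} + 122\right) = \left(-276 - 361\right) \left(2 \left(-16\right) + 122\right) = - 637 \left(-32 + 122\right) = \left(-637\right) 90 = -57330$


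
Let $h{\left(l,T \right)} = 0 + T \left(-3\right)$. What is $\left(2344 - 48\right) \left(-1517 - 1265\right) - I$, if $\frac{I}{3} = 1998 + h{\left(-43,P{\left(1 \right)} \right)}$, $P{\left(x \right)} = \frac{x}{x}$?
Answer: $-6393457$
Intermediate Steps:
$P{\left(x \right)} = 1$
$h{\left(l,T \right)} = - 3 T$ ($h{\left(l,T \right)} = 0 - 3 T = - 3 T$)
$I = 5985$ ($I = 3 \left(1998 - 3\right) = 3 \cdot 1995 = 5985$)
$\left(2344 - 48\right) \left(-1517 - 1265\right) - I = \left(2344 - 48\right) \left(-1517 - 1265\right) - 5985 = 2296 \left(-2782\right) - 5985 = -6387472 - 5985 = -6393457$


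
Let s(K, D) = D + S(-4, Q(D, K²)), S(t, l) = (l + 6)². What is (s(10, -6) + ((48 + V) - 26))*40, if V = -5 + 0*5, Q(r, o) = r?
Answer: 440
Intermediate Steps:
V = -5 (V = -5 + 0 = -5)
S(t, l) = (6 + l)²
s(K, D) = D + (6 + D)²
(s(10, -6) + ((48 + V) - 26))*40 = ((-6 + (6 - 6)²) + ((48 - 5) - 26))*40 = ((-6 + 0²) + (43 - 26))*40 = ((-6 + 0) + 17)*40 = (-6 + 17)*40 = 11*40 = 440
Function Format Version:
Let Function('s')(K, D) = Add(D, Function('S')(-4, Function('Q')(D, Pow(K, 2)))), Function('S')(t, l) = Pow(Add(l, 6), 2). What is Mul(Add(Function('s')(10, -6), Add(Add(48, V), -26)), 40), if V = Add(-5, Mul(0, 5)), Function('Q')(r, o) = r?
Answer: 440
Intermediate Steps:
V = -5 (V = Add(-5, 0) = -5)
Function('S')(t, l) = Pow(Add(6, l), 2)
Function('s')(K, D) = Add(D, Pow(Add(6, D), 2))
Mul(Add(Function('s')(10, -6), Add(Add(48, V), -26)), 40) = Mul(Add(Add(-6, Pow(Add(6, -6), 2)), Add(Add(48, -5), -26)), 40) = Mul(Add(Add(-6, Pow(0, 2)), Add(43, -26)), 40) = Mul(Add(Add(-6, 0), 17), 40) = Mul(Add(-6, 17), 40) = Mul(11, 40) = 440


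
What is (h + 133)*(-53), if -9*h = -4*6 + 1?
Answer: -64660/9 ≈ -7184.4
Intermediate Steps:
h = 23/9 (h = -(-4*6 + 1)/9 = -(-24 + 1)/9 = -1/9*(-23) = 23/9 ≈ 2.5556)
(h + 133)*(-53) = (23/9 + 133)*(-53) = (1220/9)*(-53) = -64660/9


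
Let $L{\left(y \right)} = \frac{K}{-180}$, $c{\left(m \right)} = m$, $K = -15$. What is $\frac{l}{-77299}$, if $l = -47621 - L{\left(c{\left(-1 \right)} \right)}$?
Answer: $\frac{571453}{927588} \approx 0.61606$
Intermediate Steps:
$L{\left(y \right)} = \frac{1}{12}$ ($L{\left(y \right)} = - \frac{15}{-180} = \left(-15\right) \left(- \frac{1}{180}\right) = \frac{1}{12}$)
$l = - \frac{571453}{12}$ ($l = -47621 - \frac{1}{12} = - \frac{571453}{12} \approx -47621.0$)
$\frac{l}{-77299} = - \frac{571453}{12 \left(-77299\right)} = \left(- \frac{571453}{12}\right) \left(- \frac{1}{77299}\right) = \frac{571453}{927588}$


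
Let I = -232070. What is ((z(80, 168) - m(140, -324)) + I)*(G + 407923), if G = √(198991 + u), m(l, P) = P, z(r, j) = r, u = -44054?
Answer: -94501889718 - 231666*√154937 ≈ -9.4593e+10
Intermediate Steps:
G = √154937 (G = √(198991 - 44054) = √154937 ≈ 393.62)
((z(80, 168) - m(140, -324)) + I)*(G + 407923) = ((80 - 1*(-324)) - 232070)*(√154937 + 407923) = ((80 + 324) - 232070)*(407923 + √154937) = (404 - 232070)*(407923 + √154937) = -231666*(407923 + √154937) = -94501889718 - 231666*√154937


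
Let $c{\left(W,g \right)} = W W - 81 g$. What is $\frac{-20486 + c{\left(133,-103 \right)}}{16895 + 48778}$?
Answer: $\frac{5546}{65673} \approx 0.084449$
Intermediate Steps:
$c{\left(W,g \right)} = W^{2} - 81 g$
$\frac{-20486 + c{\left(133,-103 \right)}}{16895 + 48778} = \frac{-20486 - \left(-8343 - 133^{2}\right)}{16895 + 48778} = \frac{-20486 + \left(17689 + 8343\right)}{65673} = \left(-20486 + 26032\right) \frac{1}{65673} = 5546 \cdot \frac{1}{65673} = \frac{5546}{65673}$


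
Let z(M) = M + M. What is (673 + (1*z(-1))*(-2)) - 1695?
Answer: -1018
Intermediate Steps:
z(M) = 2*M
(673 + (1*z(-1))*(-2)) - 1695 = (673 + (1*(2*(-1)))*(-2)) - 1695 = (673 + (1*(-2))*(-2)) - 1695 = (673 - 2*(-2)) - 1695 = (673 + 4) - 1695 = 677 - 1695 = -1018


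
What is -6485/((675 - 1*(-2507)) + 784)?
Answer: -6485/3966 ≈ -1.6351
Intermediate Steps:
-6485/((675 - 1*(-2507)) + 784) = -6485/((675 + 2507) + 784) = -6485/(3182 + 784) = -6485/3966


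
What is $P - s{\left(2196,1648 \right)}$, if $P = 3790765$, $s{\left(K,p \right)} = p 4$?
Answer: $3784173$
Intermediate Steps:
$s{\left(K,p \right)} = 4 p$
$P - s{\left(2196,1648 \right)} = 3790765 - 4 \cdot 1648 = 3790765 - 6592 = 3784173$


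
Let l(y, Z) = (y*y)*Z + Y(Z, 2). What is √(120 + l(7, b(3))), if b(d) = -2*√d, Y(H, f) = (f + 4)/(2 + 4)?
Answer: √(121 - 98*√3) ≈ 6.9815*I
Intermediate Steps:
Y(H, f) = ⅔ + f/6 (Y(H, f) = (4 + f)/6 = (4 + f)*(⅙) = ⅔ + f/6)
l(y, Z) = 1 + Z*y² (l(y, Z) = (y*y)*Z + (⅔ + (⅙)*2) = y²*Z + (⅔ + ⅓) = Z*y² + 1 = 1 + Z*y²)
√(120 + l(7, b(3))) = √(120 + (1 - 2*√3*7²)) = √(120 + (1 - 2*√3*49)) = √(120 + (1 - 98*√3)) = √(121 - 98*√3)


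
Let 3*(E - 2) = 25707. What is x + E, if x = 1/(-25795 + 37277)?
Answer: 98412223/11482 ≈ 8571.0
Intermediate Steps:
E = 8571 (E = 2 + (⅓)*25707 = 2 + 8569 = 8571)
x = 1/11482 ≈ 8.7093e-5
x + E = 1/11482 + 8571 = 98412223/11482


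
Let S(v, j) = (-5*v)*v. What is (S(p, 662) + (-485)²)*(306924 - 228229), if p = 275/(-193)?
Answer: 689487651140500/37249 ≈ 1.8510e+10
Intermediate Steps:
p = -275/193 (p = 275*(-1/193) = -275/193 ≈ -1.4249)
S(v, j) = -5*v²
(S(p, 662) + (-485)²)*(306924 - 228229) = (-5*(-275/193)² + (-485)²)*(306924 - 228229) = (-5*75625/37249 + 235225)*78695 = (-378125/37249 + 235225)*78695 = (8761517900/37249)*78695 = 689487651140500/37249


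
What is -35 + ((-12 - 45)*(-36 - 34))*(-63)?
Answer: -251405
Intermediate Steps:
-35 + ((-12 - 45)*(-36 - 34))*(-63) = -35 - 57*(-70)*(-63) = -35 + 3990*(-63) = -35 - 251370 = -251405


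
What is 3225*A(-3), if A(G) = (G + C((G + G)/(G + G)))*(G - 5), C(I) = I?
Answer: 51600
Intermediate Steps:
A(G) = (1 + G)*(-5 + G) (A(G) = (G + (G + G)/(G + G))*(G - 5) = (G + (2*G)/((2*G)))*(-5 + G) = (G + (2*G)*(1/(2*G)))*(-5 + G) = (G + 1)*(-5 + G) = (1 + G)*(-5 + G))
3225*A(-3) = 3225*(-5 + (-3)² - 4*(-3)) = 3225*(-5 + 9 + 12) = 3225*16 = 51600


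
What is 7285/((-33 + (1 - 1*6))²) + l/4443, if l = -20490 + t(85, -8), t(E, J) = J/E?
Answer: 236262523/545333820 ≈ 0.43324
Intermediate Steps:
l = -1741658/85 (l = -20490 - 8/85 = -1741658/85 ≈ -20490.)
7285/((-33 + (1 - 1*6))²) + l/4443 = 7285/((-33 + (1 - 1*6))²) - 1741658/85/4443 = 7285/((-33 + (1 - 6))²) - 1741658/85*1/4443 = 7285/((-33 - 5)²) - 1741658/377655 = 7285/((-38)²) - 1741658/377655 = 7285/1444 - 1741658/377655 = 236262523/545333820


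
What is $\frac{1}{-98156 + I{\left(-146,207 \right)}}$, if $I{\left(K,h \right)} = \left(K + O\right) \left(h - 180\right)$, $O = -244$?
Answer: $- \frac{1}{108686} \approx -9.2008 \cdot 10^{-6}$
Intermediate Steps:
$I{\left(K,h \right)} = \left(-244 + K\right) \left(-180 + h\right)$ ($I{\left(K,h \right)} = \left(K - 244\right) \left(h - 180\right) = \left(-244 + K\right) \left(-180 + h\right)$)
$\frac{1}{-98156 + I{\left(-146,207 \right)}} = \frac{1}{-98156 - 10530} = \frac{1}{-108686} = - \frac{1}{108686}$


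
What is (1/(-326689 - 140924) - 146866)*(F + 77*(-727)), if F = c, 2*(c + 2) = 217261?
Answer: -7231561599001841/935226 ≈ -7.7324e+9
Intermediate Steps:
c = 217257/2 (c = -2 + (½)*217261 = -2 + 217261/2 = 217257/2 ≈ 1.0863e+5)
F = 217257/2 ≈ 1.0863e+5
(1/(-326689 - 140924) - 146866)*(F + 77*(-727)) = (1/(-326689 - 140924) - 146866)*(217257/2 + 77*(-727)) = (1/(-467613) - 146866)*(217257/2 - 55979) = (-1/467613 - 146866)*(105299/2) = -68676450859/467613*105299/2 = -7231561599001841/935226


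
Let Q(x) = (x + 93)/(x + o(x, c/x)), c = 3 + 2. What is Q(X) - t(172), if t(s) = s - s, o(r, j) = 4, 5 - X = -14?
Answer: 112/23 ≈ 4.8696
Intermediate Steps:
X = 19 (X = 5 - 1*(-14) = 5 + 14 = 19)
c = 5
Q(x) = (93 + x)/(4 + x) (Q(x) = (x + 93)/(x + 4) = (93 + x)/(4 + x))
t(s) = 0
Q(X) - t(172) = (93 + 19)/(4 + 19) - 1*0 = 112/23 + 0 = 112/23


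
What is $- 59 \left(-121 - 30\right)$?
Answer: $8909$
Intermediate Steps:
$- 59 \left(-121 - 30\right) = \left(-59\right) \left(-151\right) = 8909$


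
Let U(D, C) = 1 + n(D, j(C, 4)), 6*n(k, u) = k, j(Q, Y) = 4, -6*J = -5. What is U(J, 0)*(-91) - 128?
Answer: -8339/36 ≈ -231.64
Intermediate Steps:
J = 5/6 (J = -1/6*(-5) = 5/6 ≈ 0.83333)
n(k, u) = k/6
U(D, C) = 1 + D/6
U(J, 0)*(-91) - 128 = (1 + (1/6)*(5/6))*(-91) - 128 = (1 + 5/36)*(-91) - 128 = (41/36)*(-91) - 128 = -3731/36 - 128 = -8339/36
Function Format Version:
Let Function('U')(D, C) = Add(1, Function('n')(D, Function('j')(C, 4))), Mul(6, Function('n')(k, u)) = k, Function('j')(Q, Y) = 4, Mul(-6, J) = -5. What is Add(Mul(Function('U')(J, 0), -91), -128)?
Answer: Rational(-8339, 36) ≈ -231.64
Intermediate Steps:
J = Rational(5, 6) (J = Mul(Rational(-1, 6), -5) = Rational(5, 6) ≈ 0.83333)
Function('n')(k, u) = Mul(Rational(1, 6), k)
Function('U')(D, C) = Add(1, Mul(Rational(1, 6), D))
Add(Mul(Function('U')(J, 0), -91), -128) = Add(Mul(Add(1, Mul(Rational(1, 6), Rational(5, 6))), -91), -128) = Add(Mul(Add(1, Rational(5, 36)), -91), -128) = Add(Mul(Rational(41, 36), -91), -128) = Add(Rational(-3731, 36), -128) = Rational(-8339, 36)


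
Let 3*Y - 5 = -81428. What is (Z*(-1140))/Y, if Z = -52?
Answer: -19760/9047 ≈ -2.1842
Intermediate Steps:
Y = -27141 (Y = 5/3 + (⅓)*(-81428) = 5/3 - 81428/3 = -27141)
(Z*(-1140))/Y = -52*(-1140)/(-27141) = 59280*(-1/27141) = -19760/9047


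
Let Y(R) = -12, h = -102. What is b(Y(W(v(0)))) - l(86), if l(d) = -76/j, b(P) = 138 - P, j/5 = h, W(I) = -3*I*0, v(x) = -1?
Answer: 38212/255 ≈ 149.85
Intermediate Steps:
W(I) = 0
j = -510 (j = 5*(-102) = -510)
l(d) = 38/255 (l(d) = -76/(-510) = -76*(-1/510) = 38/255)
b(Y(W(v(0)))) - l(86) = (138 - 1*(-12)) - 1*38/255 = (138 + 12) - 38/255 = 150 - 38/255 = 38212/255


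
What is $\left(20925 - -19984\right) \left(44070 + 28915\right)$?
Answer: $2985743365$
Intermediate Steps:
$\left(20925 - -19984\right) \left(44070 + 28915\right) = \left(20925 + 19984\right) 72985 = 40909 \cdot 72985 = 2985743365$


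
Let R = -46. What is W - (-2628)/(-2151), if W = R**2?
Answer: 505432/239 ≈ 2114.8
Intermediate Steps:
W = 2116 (W = (-46)**2 = 2116)
W - (-2628)/(-2151) = 2116 - (-2628)/(-2151) = 2116 - (-2628)*(-1)/2151 = 2116 - 1*292/239 = 2116 - 292/239 = 505432/239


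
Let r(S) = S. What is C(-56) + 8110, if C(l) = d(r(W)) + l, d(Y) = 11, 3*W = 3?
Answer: 8065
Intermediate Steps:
W = 1 (W = (⅓)*3 = 1)
C(l) = 11 + l
C(-56) + 8110 = (11 - 56) + 8110 = -45 + 8110 = 8065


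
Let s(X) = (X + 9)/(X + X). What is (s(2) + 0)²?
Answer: 121/16 ≈ 7.5625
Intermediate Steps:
s(X) = (9 + X)/(2*X) (s(X) = (9 + X)/((2*X)) = (9 + X)*(1/(2*X)) = (9 + X)/(2*X))
(s(2) + 0)² = ((½)*(9 + 2)/2 + 0)² = ((½)*(½)*11 + 0)² = (11/4 + 0)² = (11/4)² = 121/16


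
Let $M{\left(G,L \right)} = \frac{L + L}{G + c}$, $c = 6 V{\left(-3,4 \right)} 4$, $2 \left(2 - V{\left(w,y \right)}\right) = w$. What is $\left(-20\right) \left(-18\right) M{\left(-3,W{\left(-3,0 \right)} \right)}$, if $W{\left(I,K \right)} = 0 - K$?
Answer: $0$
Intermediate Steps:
$V{\left(w,y \right)} = 2 - \frac{w}{2}$
$c = 84$ ($c = 6 \left(2 - - \frac{3}{2}\right) 4 = 6 \left(2 + \frac{3}{2}\right) 4 = 6 \cdot \frac{7}{2} \cdot 4 = 21 \cdot 4 = 84$)
$W{\left(I,K \right)} = - K$
$M{\left(G,L \right)} = \frac{2 L}{84 + G}$ ($M{\left(G,L \right)} = \frac{L + L}{G + 84} = \frac{2 L}{84 + G}$)
$\left(-20\right) \left(-18\right) M{\left(-3,W{\left(-3,0 \right)} \right)} = \left(-20\right) \left(-18\right) \frac{2 \left(\left(-1\right) 0\right)}{84 - 3} = 360 \cdot 2 \cdot 0 \cdot \frac{1}{81} = 360 \cdot 0 = 0$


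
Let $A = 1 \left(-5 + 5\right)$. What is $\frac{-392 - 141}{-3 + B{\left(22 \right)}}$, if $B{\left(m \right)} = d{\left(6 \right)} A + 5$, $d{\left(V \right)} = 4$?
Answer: $- \frac{533}{2} \approx -266.5$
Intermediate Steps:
$A = 0$ ($A = 1 \cdot 0 = 0$)
$B{\left(m \right)} = 5$ ($B{\left(m \right)} = 4 \cdot 0 + 5 = 0 + 5 = 5$)
$\frac{-392 - 141}{-3 + B{\left(22 \right)}} = \frac{-392 - 141}{-3 + 5} = - \frac{533}{2}$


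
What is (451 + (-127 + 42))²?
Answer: 133956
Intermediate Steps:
(451 + (-127 + 42))² = (451 - 85)² = 366² = 133956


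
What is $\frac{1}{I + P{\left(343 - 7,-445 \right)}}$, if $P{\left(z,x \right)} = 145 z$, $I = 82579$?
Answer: $\frac{1}{131299} \approx 7.6162 \cdot 10^{-6}$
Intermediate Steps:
$\frac{1}{I + P{\left(343 - 7,-445 \right)}} = \frac{1}{82579 + 145 \left(343 - 7\right)} = \frac{1}{82579 + 145 \cdot 336} = \frac{1}{82579 + 48720} = \frac{1}{131299}$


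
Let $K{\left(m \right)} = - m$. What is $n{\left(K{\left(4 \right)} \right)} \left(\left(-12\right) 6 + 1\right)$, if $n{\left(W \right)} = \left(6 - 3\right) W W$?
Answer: $-3408$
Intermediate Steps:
$n{\left(W \right)} = 3 W^{2}$ ($n{\left(W \right)} = \left(6 - 3\right) W W = 3 W W = 3 W^{2}$)
$n{\left(K{\left(4 \right)} \right)} \left(\left(-12\right) 6 + 1\right) = 3 \left(\left(-1\right) 4\right)^{2} \left(\left(-12\right) 6 + 1\right) = 3 \left(-4\right)^{2} \left(-72 + 1\right) = 3 \cdot 16 \left(-71\right) = 48 \left(-71\right) = -3408$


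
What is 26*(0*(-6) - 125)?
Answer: -3250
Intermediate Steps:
26*(0*(-6) - 125) = 26*(0 - 125) = 26*(-125) = -3250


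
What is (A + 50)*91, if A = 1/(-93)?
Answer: 423059/93 ≈ 4549.0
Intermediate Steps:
A = -1/93 ≈ -0.010753
(A + 50)*91 = (-1/93 + 50)*91 = (4649/93)*91 = 423059/93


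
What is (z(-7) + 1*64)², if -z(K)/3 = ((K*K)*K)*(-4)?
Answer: 16418704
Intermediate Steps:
z(K) = 12*K³ (z(K) = -3*(K*K)*K*(-4) = -3*K²*K*(-4) = -3*K³*(-4) = -(-12)*K³ = 12*K³)
(z(-7) + 1*64)² = (12*(-7)³ + 1*64)² = (12*(-343) + 64)² = (-4116 + 64)² = (-4052)² = 16418704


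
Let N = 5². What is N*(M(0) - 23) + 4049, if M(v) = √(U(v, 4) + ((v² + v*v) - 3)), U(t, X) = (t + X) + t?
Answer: 3499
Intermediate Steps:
U(t, X) = X + 2*t (U(t, X) = (X + t) + t = X + 2*t)
N = 25
M(v) = √(1 + 2*v + 2*v²) (M(v) = √((4 + 2*v) + ((v² + v*v) - 3)) = √((4 + 2*v) + ((v² + v²) - 3)) = √((4 + 2*v) + (2*v² - 3)) = √((4 + 2*v) + (-3 + 2*v²)) = √(1 + 2*v + 2*v²))
N*(M(0) - 23) + 4049 = 25*(√(1 + 2*0 + 2*0²) - 23) + 4049 = 25*(√(1 + 0 + 2*0) - 23) + 4049 = 25*(√(1 + 0 + 0) - 23) + 4049 = 25*(√1 - 23) + 4049 = 25*(1 - 23) + 4049 = 25*(-22) + 4049 = -550 + 4049 = 3499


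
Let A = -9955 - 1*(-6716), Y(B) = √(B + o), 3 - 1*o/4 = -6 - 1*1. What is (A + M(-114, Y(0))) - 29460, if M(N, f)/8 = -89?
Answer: -33411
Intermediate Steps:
o = 40 (o = 12 - 4*(-6 - 1*1) = 12 - 4*(-6 - 1) = 12 - 4*(-7) = 12 + 28 = 40)
Y(B) = √(40 + B) (Y(B) = √(B + 40) = √(40 + B))
M(N, f) = -712 (M(N, f) = 8*(-89) = -712)
A = -3239 (A = -9955 + 6716 = -3239)
(A + M(-114, Y(0))) - 29460 = (-3239 - 712) - 29460 = -3951 - 29460 = -33411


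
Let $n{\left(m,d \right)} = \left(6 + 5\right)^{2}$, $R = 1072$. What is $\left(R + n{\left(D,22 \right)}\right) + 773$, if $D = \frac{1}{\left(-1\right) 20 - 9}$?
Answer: $1966$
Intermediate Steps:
$D = - \frac{1}{29}$ ($D = \frac{1}{-20 - 9} = \frac{1}{-29} = - \frac{1}{29} \approx -0.034483$)
$n{\left(m,d \right)} = 121$ ($n{\left(m,d \right)} = 11^{2} = 121$)
$\left(R + n{\left(D,22 \right)}\right) + 773 = \left(1072 + 121\right) + 773 = 1193 + 773 = 1966$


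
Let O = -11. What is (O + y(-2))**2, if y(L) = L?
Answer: 169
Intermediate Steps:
(O + y(-2))**2 = (-11 - 2)**2 = (-13)**2 = 169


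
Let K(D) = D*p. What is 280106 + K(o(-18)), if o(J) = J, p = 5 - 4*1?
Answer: 280088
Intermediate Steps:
p = 1 (p = 5 - 4 = 1)
K(D) = D (K(D) = D*1 = D)
280106 + K(o(-18)) = 280106 - 18 = 280088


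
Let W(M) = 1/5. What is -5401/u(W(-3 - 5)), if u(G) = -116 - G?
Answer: 27005/581 ≈ 46.480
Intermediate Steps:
W(M) = ⅕
-5401/u(W(-3 - 5)) = -5401/(-116 - 1*⅕) = -5401/(-116 - ⅕) = -5401/(-581/5) = -5401*(-5/581) = 27005/581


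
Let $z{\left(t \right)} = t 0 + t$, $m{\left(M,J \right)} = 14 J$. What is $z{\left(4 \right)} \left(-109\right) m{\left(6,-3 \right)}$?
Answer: $18312$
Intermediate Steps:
$z{\left(t \right)} = t$ ($z{\left(t \right)} = 0 + t = t$)
$z{\left(4 \right)} \left(-109\right) m{\left(6,-3 \right)} = 4 \left(-109\right) 14 \left(-3\right) = \left(-436\right) \left(-42\right) = 18312$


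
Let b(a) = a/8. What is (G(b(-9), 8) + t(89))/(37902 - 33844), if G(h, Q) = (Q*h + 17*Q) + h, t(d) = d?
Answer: 1719/32464 ≈ 0.052951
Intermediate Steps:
b(a) = a/8 (b(a) = a*(⅛) = a/8)
G(h, Q) = h + 17*Q + Q*h (G(h, Q) = (17*Q + Q*h) + h = h + 17*Q + Q*h)
(G(b(-9), 8) + t(89))/(37902 - 33844) = (((⅛)*(-9) + 17*8 + 8*((⅛)*(-9))) + 89)/(37902 - 33844) = ((-9/8 + 136 + 8*(-9/8)) + 89)/4058 = ((-9/8 + 136 - 9) + 89)*(1/4058) = (1007/8 + 89)*(1/4058) = (1719/8)*(1/4058) = 1719/32464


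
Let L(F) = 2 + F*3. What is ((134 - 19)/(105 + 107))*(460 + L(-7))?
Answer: 50715/212 ≈ 239.22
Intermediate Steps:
L(F) = 2 + 3*F
((134 - 19)/(105 + 107))*(460 + L(-7)) = ((134 - 19)/(105 + 107))*(460 + (2 + 3*(-7))) = (115/212)*(460 + (2 - 21)) = (115*(1/212))*(460 - 19) = (115/212)*441 = 50715/212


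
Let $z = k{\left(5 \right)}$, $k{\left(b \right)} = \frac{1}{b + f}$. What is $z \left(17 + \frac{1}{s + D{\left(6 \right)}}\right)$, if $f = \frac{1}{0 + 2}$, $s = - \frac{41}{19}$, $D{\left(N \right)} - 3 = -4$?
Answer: $\frac{91}{30} \approx 3.0333$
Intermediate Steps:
$D{\left(N \right)} = -1$ ($D{\left(N \right)} = 3 - 4 = -1$)
$s = - \frac{41}{19}$ ($s = \left(-41\right) \frac{1}{19} = - \frac{41}{19} \approx -2.1579$)
$f = \frac{1}{2} \approx 0.5$
$k{\left(b \right)} = \frac{1}{\frac{1}{2} + b}$ ($k{\left(b \right)} = \frac{1}{b + \frac{1}{2}} = \frac{1}{\frac{1}{2} + b}$)
$z = \frac{2}{11}$ ($z = \frac{2}{1 + 2 \cdot 5} = \frac{2}{1 + 10} = \frac{2}{11} \approx 0.18182$)
$z \left(17 + \frac{1}{s + D{\left(6 \right)}}\right) = \frac{2 \left(17 + \frac{1}{- \frac{41}{19} - 1}\right)}{11} = \frac{2 \left(17 + \frac{1}{- \frac{60}{19}}\right)}{11} = \frac{2 \left(17 - \frac{19}{60}\right)}{11} = \frac{2}{11} \cdot \frac{1001}{60} = \frac{91}{30}$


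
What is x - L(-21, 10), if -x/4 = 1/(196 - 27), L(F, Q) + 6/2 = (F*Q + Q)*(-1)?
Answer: -33297/169 ≈ -197.02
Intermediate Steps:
L(F, Q) = -3 - Q - F*Q (L(F, Q) = -3 + (F*Q + Q)*(-1) = -3 + (Q + F*Q)*(-1) = -3 + (-Q - F*Q) = -3 - Q - F*Q)
x = -4/169 (x = -4/(196 - 27) = -4/169 ≈ -0.023669)
x - L(-21, 10) = -4/169 - (-3 - 1*10 - 1*(-21)*10) = -4/169 - (-3 - 10 + 210) = -4/169 - 1*197 = -4/169 - 197 = -33297/169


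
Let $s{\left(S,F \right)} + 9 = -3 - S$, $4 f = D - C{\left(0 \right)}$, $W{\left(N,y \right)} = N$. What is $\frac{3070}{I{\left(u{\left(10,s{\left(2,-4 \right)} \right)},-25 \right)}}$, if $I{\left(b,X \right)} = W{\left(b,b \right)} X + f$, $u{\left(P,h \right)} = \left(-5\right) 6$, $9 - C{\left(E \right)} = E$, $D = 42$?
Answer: $\frac{12280}{3033} \approx 4.0488$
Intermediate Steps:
$C{\left(E \right)} = 9 - E$
$f = \frac{33}{4}$ ($f = \frac{42 - \left(9 - 0\right)}{4} = \frac{42 - \left(9 + 0\right)}{4} = \frac{42 - 9}{4} = \frac{1}{4} \cdot 33 = \frac{33}{4} \approx 8.25$)
$s{\left(S,F \right)} = -12 - S$ ($s{\left(S,F \right)} = -9 - \left(3 + S\right) = -12 - S$)
$u{\left(P,h \right)} = -30$
$I{\left(b,X \right)} = \frac{33}{4} + X b$ ($I{\left(b,X \right)} = b X + \frac{33}{4} = X b + \frac{33}{4} = \frac{33}{4} + X b$)
$\frac{3070}{I{\left(u{\left(10,s{\left(2,-4 \right)} \right)},-25 \right)}} = \frac{3070}{\frac{33}{4} - -750} = \frac{3070}{\frac{33}{4} + 750} = \frac{3070}{\frac{3033}{4}} = 3070 \cdot \frac{4}{3033} = \frac{12280}{3033}$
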